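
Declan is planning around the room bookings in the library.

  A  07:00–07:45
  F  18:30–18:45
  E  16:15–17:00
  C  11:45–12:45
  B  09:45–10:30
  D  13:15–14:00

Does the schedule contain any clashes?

Sorted by start: A, B, C, D, E, F.
B starts after A ends, so nothing later overlaps A either.
C starts after B ends, so nothing later overlaps B either.
D starts after C ends, so nothing later overlaps C either.
E starts after D ends, so nothing later overlaps D either.
F starts after E ends.
Every pair is clear; the schedule has no overlaps.

No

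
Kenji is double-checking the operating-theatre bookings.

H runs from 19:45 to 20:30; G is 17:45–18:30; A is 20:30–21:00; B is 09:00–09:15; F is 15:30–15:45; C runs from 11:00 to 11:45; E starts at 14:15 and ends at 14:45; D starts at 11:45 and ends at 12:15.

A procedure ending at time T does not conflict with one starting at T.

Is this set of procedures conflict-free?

Sorted by start: B, C, D, E, F, G, H, A.
C starts after B ends — done with B.
D starts exactly when C ends (back-to-back, no overlap) — done with C.
E starts after D ends — done with D.
F starts after E ends — done with E.
G starts after F ends — done with F.
H starts after G ends — done with G.
A starts exactly when H ends (back-to-back, no overlap).
Every pair is clear; the schedule has no overlaps.

Yes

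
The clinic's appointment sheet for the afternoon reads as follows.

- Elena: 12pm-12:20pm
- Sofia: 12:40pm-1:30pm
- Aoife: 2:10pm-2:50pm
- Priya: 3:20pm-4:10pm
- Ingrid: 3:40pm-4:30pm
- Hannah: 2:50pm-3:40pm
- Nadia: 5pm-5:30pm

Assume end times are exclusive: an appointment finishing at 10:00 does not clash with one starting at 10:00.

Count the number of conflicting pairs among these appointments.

2

Check each pair: they overlap iff neither finishes before the other starts.
Sorted by start: Elena, Sofia, Aoife, Hannah, Priya, Ingrid, Nadia.
Sofia starts after Elena ends, so nothing later overlaps Elena either.
Aoife starts after Sofia ends, so nothing later overlaps Sofia either.
Hannah starts exactly when Aoife ends (back-to-back, no overlap), so nothing later overlaps Aoife either.
Priya starts before Hannah ends → Hannah and Priya overlap.
Ingrid starts exactly when Hannah ends (back-to-back, no overlap), so nothing later overlaps Hannah either.
Ingrid starts before Priya ends → Priya and Ingrid overlap.
Nadia starts after Priya ends.
Nadia starts after Ingrid ends.
Overlapping pairs: Hannah & Priya, Ingrid & Priya — 2 in total.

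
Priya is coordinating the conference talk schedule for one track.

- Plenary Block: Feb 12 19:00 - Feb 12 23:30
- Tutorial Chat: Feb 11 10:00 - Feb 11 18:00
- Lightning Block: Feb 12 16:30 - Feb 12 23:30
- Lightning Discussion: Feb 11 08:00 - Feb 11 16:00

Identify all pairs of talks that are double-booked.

Check each pair: they overlap iff neither finishes before the other starts.
Sorted by start: Lightning Discussion, Tutorial Chat, Lightning Block, Plenary Block.
Tutorial Chat starts before Lightning Discussion ends → Lightning Discussion and Tutorial Chat overlap.
Lightning Block starts after Lightning Discussion ends; Lightning Discussion is clear from here.
Lightning Block starts after Tutorial Chat ends; Tutorial Chat is clear from here.
Plenary Block starts before Lightning Block ends → Lightning Block and Plenary Block overlap.

Lightning Block & Plenary Block, Lightning Discussion & Tutorial Chat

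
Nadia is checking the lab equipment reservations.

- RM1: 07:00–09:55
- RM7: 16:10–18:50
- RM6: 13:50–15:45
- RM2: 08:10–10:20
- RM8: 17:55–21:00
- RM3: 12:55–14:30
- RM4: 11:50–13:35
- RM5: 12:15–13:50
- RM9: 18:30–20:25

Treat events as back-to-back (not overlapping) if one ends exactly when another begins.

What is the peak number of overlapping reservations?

Walk through starts and ends in time order (an end at T is processed before a start at T):
07:00 start RM1 → 1
08:10 start RM2 → 2
09:55 end RM1 → 1
10:20 end RM2 → 0
11:50 start RM4 → 1
12:15 start RM5 → 2
12:55 start RM3 → 3
13:35 end RM4 → 2
13:50 end RM5 → 1
13:50 start RM6 → 2
14:30 end RM3 → 1
15:45 end RM6 → 0
16:10 start RM7 → 1
17:55 start RM8 → 2
18:30 start RM9 → 3
18:50 end RM7 → 2
20:25 end RM9 → 1
21:00 end RM8 → 0
Peak is 3, at 12:55 (RM3, RM4, RM5).

3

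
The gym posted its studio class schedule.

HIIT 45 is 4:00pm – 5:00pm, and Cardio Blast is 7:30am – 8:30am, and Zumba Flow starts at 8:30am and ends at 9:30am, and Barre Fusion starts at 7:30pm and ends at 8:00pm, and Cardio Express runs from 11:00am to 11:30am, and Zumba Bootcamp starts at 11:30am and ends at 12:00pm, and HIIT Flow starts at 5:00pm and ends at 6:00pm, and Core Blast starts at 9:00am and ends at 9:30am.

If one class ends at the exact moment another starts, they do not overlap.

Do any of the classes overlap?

Sorted by start: Cardio Blast, Zumba Flow, Core Blast, Cardio Express, Zumba Bootcamp, HIIT 45, HIIT Flow, Barre Fusion.
Zumba Flow starts exactly when Cardio Blast ends (back-to-back, no overlap), so Cardio Blast has no further overlaps.
Core Blast starts before Zumba Flow ends → Zumba Flow and Core Blast overlap.
That's a conflict, so the schedule is not conflict-free.

Yes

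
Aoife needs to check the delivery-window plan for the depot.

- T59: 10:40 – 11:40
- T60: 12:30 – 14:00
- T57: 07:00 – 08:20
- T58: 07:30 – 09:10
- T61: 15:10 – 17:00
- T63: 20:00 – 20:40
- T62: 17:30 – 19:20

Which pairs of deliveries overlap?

T57 & T58

Sorted by start: T57, T58, T59, T60, T61, T62, T63.
T58 starts before T57 ends → T57 and T58 overlap.
T59 starts after T57 ends, so T57 has no further overlaps.
T59 starts after T58 ends, so T58 has no further overlaps.
T60 starts after T59 ends, so T59 has no further overlaps.
T61 starts after T60 ends, so T60 has no further overlaps.
T62 starts after T61 ends, so T61 has no further overlaps.
T63 starts after T62 ends.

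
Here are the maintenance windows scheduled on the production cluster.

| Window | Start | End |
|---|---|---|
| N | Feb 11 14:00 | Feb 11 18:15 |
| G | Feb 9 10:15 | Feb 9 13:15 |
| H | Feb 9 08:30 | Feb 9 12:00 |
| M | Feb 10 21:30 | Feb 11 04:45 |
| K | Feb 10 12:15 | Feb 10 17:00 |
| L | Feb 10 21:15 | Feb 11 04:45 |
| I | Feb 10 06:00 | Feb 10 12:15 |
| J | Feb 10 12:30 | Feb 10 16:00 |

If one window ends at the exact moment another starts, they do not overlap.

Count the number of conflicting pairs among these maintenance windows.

Sorted by start: H, G, I, K, J, L, M, N.
G starts before H ends → H and G overlap.
I starts after H ends; H is clear from here.
I starts after G ends; G is clear from here.
K starts exactly when I ends (back-to-back, no overlap); I is clear from here.
J starts before K ends → K and J overlap.
L starts after K ends; K is clear from here.
L starts after J ends; J is clear from here.
M starts before L ends → L and M overlap.
N starts after L ends.
N starts after M ends.
Overlapping pairs: G & H, J & K, L & M — 3 in total.

3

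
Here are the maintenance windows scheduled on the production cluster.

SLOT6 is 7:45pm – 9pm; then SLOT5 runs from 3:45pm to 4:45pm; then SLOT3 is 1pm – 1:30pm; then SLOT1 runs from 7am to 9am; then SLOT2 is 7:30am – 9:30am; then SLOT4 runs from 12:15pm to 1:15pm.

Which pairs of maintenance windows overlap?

Sorted by start: SLOT1, SLOT2, SLOT4, SLOT3, SLOT5, SLOT6.
SLOT2 starts before SLOT1 ends → SLOT1 and SLOT2 overlap.
SLOT4 starts after SLOT1 ends, so SLOT1 has no further overlaps.
SLOT4 starts after SLOT2 ends, so SLOT2 has no further overlaps.
SLOT3 starts before SLOT4 ends → SLOT4 and SLOT3 overlap.
SLOT5 starts after SLOT4 ends, so SLOT4 has no further overlaps.
SLOT5 starts after SLOT3 ends, so SLOT3 has no further overlaps.
SLOT6 starts after SLOT5 ends.

SLOT1 & SLOT2, SLOT3 & SLOT4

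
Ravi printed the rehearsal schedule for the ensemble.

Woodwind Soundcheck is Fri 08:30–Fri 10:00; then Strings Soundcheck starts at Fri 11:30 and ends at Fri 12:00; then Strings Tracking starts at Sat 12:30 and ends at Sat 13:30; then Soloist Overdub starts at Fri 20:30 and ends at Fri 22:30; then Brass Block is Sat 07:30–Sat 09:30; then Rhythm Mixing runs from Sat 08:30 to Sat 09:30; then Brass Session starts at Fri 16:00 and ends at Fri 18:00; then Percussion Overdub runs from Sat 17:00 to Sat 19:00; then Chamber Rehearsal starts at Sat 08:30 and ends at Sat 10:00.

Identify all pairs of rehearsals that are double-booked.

Brass Block & Chamber Rehearsal, Brass Block & Rhythm Mixing, Chamber Rehearsal & Rhythm Mixing

Two intervals overlap when each starts before the other ends.
Sorted by start: Woodwind Soundcheck, Strings Soundcheck, Brass Session, Soloist Overdub, Brass Block, Rhythm Mixing, Chamber Rehearsal, Strings Tracking, Percussion Overdub.
Strings Soundcheck starts after Woodwind Soundcheck ends; Woodwind Soundcheck is clear from here.
Brass Session starts after Strings Soundcheck ends; Strings Soundcheck is clear from here.
Soloist Overdub starts after Brass Session ends; Brass Session is clear from here.
Brass Block starts after Soloist Overdub ends; Soloist Overdub is clear from here.
Rhythm Mixing starts before Brass Block ends → Brass Block and Rhythm Mixing overlap.
Chamber Rehearsal starts before Brass Block ends → Brass Block and Chamber Rehearsal overlap.
Strings Tracking starts after Brass Block ends; Brass Block is clear from here.
Chamber Rehearsal starts before Rhythm Mixing ends → Rhythm Mixing and Chamber Rehearsal overlap.
Strings Tracking starts after Rhythm Mixing ends; Rhythm Mixing is clear from here.
Strings Tracking starts after Chamber Rehearsal ends; Chamber Rehearsal is clear from here.
Percussion Overdub starts after Strings Tracking ends.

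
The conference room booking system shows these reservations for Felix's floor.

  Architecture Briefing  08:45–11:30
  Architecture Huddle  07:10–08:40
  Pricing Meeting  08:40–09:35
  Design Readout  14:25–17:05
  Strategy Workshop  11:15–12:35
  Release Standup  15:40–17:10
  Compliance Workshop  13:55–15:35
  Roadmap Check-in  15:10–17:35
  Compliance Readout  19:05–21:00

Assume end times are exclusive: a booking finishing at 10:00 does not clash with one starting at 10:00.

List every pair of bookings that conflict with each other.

Sorted by start: Architecture Huddle, Pricing Meeting, Architecture Briefing, Strategy Workshop, Compliance Workshop, Design Readout, Roadmap Check-in, Release Standup, Compliance Readout.
Pricing Meeting starts exactly when Architecture Huddle ends (back-to-back, no overlap), so nothing later overlaps Architecture Huddle either.
Architecture Briefing starts before Pricing Meeting ends → Pricing Meeting and Architecture Briefing overlap.
Strategy Workshop starts after Pricing Meeting ends, so nothing later overlaps Pricing Meeting either.
Strategy Workshop starts before Architecture Briefing ends → Architecture Briefing and Strategy Workshop overlap.
Compliance Workshop starts after Architecture Briefing ends, so nothing later overlaps Architecture Briefing either.
Compliance Workshop starts after Strategy Workshop ends, so nothing later overlaps Strategy Workshop either.
Design Readout starts before Compliance Workshop ends → Compliance Workshop and Design Readout overlap.
Roadmap Check-in starts before Compliance Workshop ends → Compliance Workshop and Roadmap Check-in overlap.
Release Standup starts after Compliance Workshop ends, so nothing later overlaps Compliance Workshop either.
Roadmap Check-in starts before Design Readout ends → Design Readout and Roadmap Check-in overlap.
Release Standup starts before Design Readout ends → Design Readout and Release Standup overlap.
Compliance Readout starts after Design Readout ends.
Release Standup starts before Roadmap Check-in ends → Roadmap Check-in and Release Standup overlap.
Compliance Readout starts after Roadmap Check-in ends.
Compliance Readout starts after Release Standup ends.

Architecture Briefing & Pricing Meeting, Architecture Briefing & Strategy Workshop, Compliance Workshop & Design Readout, Compliance Workshop & Roadmap Check-in, Design Readout & Release Standup, Design Readout & Roadmap Check-in, Release Standup & Roadmap Check-in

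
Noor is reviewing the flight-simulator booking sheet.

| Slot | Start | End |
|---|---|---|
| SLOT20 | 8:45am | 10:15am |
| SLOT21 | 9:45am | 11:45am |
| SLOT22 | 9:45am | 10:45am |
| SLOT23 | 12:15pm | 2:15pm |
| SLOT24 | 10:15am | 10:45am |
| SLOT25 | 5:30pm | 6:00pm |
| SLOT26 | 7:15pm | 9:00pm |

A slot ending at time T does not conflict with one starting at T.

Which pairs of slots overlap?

Two intervals overlap when each starts before the other ends.
Sorted by start: SLOT20, SLOT21, SLOT22, SLOT24, SLOT23, SLOT25, SLOT26.
SLOT21 starts before SLOT20 ends → SLOT20 and SLOT21 overlap.
SLOT22 starts before SLOT20 ends → SLOT20 and SLOT22 overlap.
SLOT24 starts exactly when SLOT20 ends (back-to-back, no overlap) — done with SLOT20.
SLOT22 starts before SLOT21 ends → SLOT21 and SLOT22 overlap.
SLOT24 starts before SLOT21 ends → SLOT21 and SLOT24 overlap.
SLOT23 starts after SLOT21 ends — done with SLOT21.
SLOT24 starts before SLOT22 ends → SLOT22 and SLOT24 overlap.
SLOT23 starts after SLOT22 ends — done with SLOT22.
SLOT23 starts after SLOT24 ends — done with SLOT24.
SLOT25 starts after SLOT23 ends — done with SLOT23.
SLOT26 starts after SLOT25 ends.

SLOT20 & SLOT21, SLOT20 & SLOT22, SLOT21 & SLOT22, SLOT21 & SLOT24, SLOT22 & SLOT24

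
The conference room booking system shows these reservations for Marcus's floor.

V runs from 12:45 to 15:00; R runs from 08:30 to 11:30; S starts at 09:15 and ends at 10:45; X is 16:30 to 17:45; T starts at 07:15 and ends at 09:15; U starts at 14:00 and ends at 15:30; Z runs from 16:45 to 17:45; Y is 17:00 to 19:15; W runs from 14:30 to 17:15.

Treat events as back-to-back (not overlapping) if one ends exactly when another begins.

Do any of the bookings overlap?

Yes

Check each pair: they overlap iff neither finishes before the other starts.
Sorted by start: T, R, S, V, U, W, X, Z, Y.
R starts before T ends → T and R overlap.
That's a conflict, so the schedule is not conflict-free.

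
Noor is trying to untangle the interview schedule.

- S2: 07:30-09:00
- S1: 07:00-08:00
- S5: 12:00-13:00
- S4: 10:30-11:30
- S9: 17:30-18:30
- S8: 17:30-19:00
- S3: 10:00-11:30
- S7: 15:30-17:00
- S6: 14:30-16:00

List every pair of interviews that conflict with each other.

S1 & S2, S3 & S4, S6 & S7, S8 & S9

Two intervals overlap when each starts before the other ends.
Sorted by start: S1, S2, S3, S4, S5, S6, S7, S8, S9.
S2 starts before S1 ends → S1 and S2 overlap.
S3 starts after S1 ends, so nothing later overlaps S1 either.
S3 starts after S2 ends, so nothing later overlaps S2 either.
S4 starts before S3 ends → S3 and S4 overlap.
S5 starts after S3 ends, so nothing later overlaps S3 either.
S5 starts after S4 ends, so nothing later overlaps S4 either.
S6 starts after S5 ends, so nothing later overlaps S5 either.
S7 starts before S6 ends → S6 and S7 overlap.
S8 starts after S6 ends, so nothing later overlaps S6 either.
S8 starts after S7 ends, so nothing later overlaps S7 either.
S9 starts before S8 ends → S8 and S9 overlap.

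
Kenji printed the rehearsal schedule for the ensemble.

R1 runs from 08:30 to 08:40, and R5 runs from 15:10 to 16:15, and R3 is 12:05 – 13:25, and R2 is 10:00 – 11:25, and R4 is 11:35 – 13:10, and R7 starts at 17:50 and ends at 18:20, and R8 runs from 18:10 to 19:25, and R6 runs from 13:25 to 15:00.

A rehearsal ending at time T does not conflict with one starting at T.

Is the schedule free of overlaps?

No

Sorted by start: R1, R2, R4, R3, R6, R5, R7, R8.
R2 starts after R1 ends, so nothing later overlaps R1 either.
R4 starts after R2 ends, so nothing later overlaps R2 either.
R3 starts before R4 ends → R4 and R3 overlap.
That's a conflict, so the schedule is not conflict-free.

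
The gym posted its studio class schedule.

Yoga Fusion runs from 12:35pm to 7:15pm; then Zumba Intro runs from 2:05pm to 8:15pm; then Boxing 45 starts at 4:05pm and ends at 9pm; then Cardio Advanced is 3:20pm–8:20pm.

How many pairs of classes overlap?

Check each pair: they overlap iff neither finishes before the other starts.
Sorted by start: Yoga Fusion, Zumba Intro, Cardio Advanced, Boxing 45.
Zumba Intro starts before Yoga Fusion ends → Yoga Fusion and Zumba Intro overlap.
Cardio Advanced starts before Yoga Fusion ends → Yoga Fusion and Cardio Advanced overlap.
Boxing 45 starts before Yoga Fusion ends → Yoga Fusion and Boxing 45 overlap.
Cardio Advanced starts before Zumba Intro ends → Zumba Intro and Cardio Advanced overlap.
Boxing 45 starts before Zumba Intro ends → Zumba Intro and Boxing 45 overlap.
Boxing 45 starts before Cardio Advanced ends → Cardio Advanced and Boxing 45 overlap.
Overlapping pairs: Boxing 45 & Cardio Advanced, Boxing 45 & Yoga Fusion, Boxing 45 & Zumba Intro, Cardio Advanced & Yoga Fusion, Cardio Advanced & Zumba Intro, Yoga Fusion & Zumba Intro — 6 in total.

6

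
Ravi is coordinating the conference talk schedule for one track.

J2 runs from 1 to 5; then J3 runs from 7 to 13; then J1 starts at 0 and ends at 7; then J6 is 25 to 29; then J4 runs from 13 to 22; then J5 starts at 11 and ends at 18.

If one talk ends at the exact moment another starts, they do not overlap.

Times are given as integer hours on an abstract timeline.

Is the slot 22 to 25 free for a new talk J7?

Yes — the slot is free

J1: ends 7 at or before J7 starts 22 → clear.
J2: ends 5 at or before J7 starts 22 → clear.
J3: ends 13 at or before J7 starts 22 → clear.
J5: ends 18 at or before J7 starts 22 → clear.
J4: ends 22 at or before J7 starts 22 → clear.
J6: starts 25 at or after J7 ends 25 → clear.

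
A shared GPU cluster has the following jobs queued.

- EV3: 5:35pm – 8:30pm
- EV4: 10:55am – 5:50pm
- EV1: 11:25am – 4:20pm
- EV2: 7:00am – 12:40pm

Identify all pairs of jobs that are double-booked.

Sorted by start: EV2, EV4, EV1, EV3.
EV4 starts before EV2 ends → EV2 and EV4 overlap.
EV1 starts before EV2 ends → EV2 and EV1 overlap.
EV3 starts after EV2 ends.
EV1 starts before EV4 ends → EV4 and EV1 overlap.
EV3 starts before EV4 ends → EV4 and EV3 overlap.
EV3 starts after EV1 ends.

EV1 & EV2, EV1 & EV4, EV2 & EV4, EV3 & EV4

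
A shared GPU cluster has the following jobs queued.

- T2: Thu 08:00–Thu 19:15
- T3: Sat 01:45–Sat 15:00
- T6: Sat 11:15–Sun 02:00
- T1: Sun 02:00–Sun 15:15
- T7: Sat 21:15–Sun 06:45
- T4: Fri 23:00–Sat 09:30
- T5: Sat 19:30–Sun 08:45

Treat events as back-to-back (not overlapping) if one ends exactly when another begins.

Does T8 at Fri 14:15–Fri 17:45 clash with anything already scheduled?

No — it doesn't clash with anything

T2: ends Thu 19:15 at or before T8 starts Fri 14:15 → clear.
T4: starts Fri 23:00 at or after T8 ends Fri 17:45 → clear.
T3: starts Sat 01:45 at or after T8 ends Fri 17:45 → clear.
T6: starts Sat 11:15 at or after T8 ends Fri 17:45 → clear.
T5: starts Sat 19:30 at or after T8 ends Fri 17:45 → clear.
T7: starts Sat 21:15 at or after T8 ends Fri 17:45 → clear.
T1: starts Sun 02:00 at or after T8 ends Fri 17:45 → clear.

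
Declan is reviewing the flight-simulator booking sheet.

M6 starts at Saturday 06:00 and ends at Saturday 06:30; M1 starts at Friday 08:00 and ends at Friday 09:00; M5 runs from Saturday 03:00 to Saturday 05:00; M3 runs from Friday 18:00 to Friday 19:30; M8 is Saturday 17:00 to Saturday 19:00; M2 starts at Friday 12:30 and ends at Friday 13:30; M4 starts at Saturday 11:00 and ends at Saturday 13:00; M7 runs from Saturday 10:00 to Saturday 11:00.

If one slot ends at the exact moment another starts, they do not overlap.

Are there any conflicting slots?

No

Check each pair: they overlap iff neither finishes before the other starts.
Sorted by start: M1, M2, M3, M5, M6, M7, M4, M8.
M2 starts after M1 ends, so nothing later overlaps M1 either.
M3 starts after M2 ends, so nothing later overlaps M2 either.
M5 starts after M3 ends, so nothing later overlaps M3 either.
M6 starts after M5 ends, so nothing later overlaps M5 either.
M7 starts after M6 ends, so nothing later overlaps M6 either.
M4 starts exactly when M7 ends (back-to-back, no overlap), so nothing later overlaps M7 either.
M8 starts after M4 ends.
Every pair is clear; the schedule has no overlaps.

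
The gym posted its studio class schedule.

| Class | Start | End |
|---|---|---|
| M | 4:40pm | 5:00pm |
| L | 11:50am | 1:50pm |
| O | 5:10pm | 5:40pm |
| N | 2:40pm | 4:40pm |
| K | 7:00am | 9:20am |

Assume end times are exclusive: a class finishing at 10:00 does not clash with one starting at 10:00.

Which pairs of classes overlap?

Sorted by start: K, L, N, M, O.
L starts after K ends, so K has no further overlaps.
N starts after L ends, so L has no further overlaps.
M starts exactly when N ends (back-to-back, no overlap), so N has no further overlaps.
O starts after M ends.

no conflicts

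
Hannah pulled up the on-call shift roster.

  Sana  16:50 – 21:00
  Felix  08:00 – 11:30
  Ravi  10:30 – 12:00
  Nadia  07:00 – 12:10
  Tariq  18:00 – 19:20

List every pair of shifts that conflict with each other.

Sorted by start: Nadia, Felix, Ravi, Sana, Tariq.
Felix starts before Nadia ends → Nadia and Felix overlap.
Ravi starts before Nadia ends → Nadia and Ravi overlap.
Sana starts after Nadia ends, so Nadia has no further overlaps.
Ravi starts before Felix ends → Felix and Ravi overlap.
Sana starts after Felix ends, so Felix has no further overlaps.
Sana starts after Ravi ends, so Ravi has no further overlaps.
Tariq starts before Sana ends → Sana and Tariq overlap.

Felix & Nadia, Felix & Ravi, Nadia & Ravi, Sana & Tariq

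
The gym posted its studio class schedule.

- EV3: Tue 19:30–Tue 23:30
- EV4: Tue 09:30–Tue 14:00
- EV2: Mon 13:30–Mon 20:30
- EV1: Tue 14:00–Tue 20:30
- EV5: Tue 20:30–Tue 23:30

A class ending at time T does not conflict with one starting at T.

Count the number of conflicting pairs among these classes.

2

Check each pair: they overlap iff neither finishes before the other starts.
Sorted by start: EV2, EV4, EV1, EV3, EV5.
EV4 starts after EV2 ends, so nothing later overlaps EV2 either.
EV1 starts exactly when EV4 ends (back-to-back, no overlap), so nothing later overlaps EV4 either.
EV3 starts before EV1 ends → EV1 and EV3 overlap.
EV5 starts exactly when EV1 ends (back-to-back, no overlap).
EV5 starts before EV3 ends → EV3 and EV5 overlap.
Overlapping pairs: EV1 & EV3, EV3 & EV5 — 2 in total.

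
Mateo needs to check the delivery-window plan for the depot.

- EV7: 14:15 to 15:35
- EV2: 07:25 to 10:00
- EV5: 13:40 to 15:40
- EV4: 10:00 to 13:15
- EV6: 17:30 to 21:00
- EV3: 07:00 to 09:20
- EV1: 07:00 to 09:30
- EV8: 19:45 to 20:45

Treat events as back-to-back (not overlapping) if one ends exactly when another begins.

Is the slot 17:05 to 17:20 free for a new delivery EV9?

Yes — the slot is free

EV1: ends 09:30 at or before EV9 starts 17:05 → clear.
EV3: ends 09:20 at or before EV9 starts 17:05 → clear.
EV2: ends 10:00 at or before EV9 starts 17:05 → clear.
EV4: ends 13:15 at or before EV9 starts 17:05 → clear.
EV5: ends 15:40 at or before EV9 starts 17:05 → clear.
EV7: ends 15:35 at or before EV9 starts 17:05 → clear.
EV6: starts 17:30 at or after EV9 ends 17:20 → clear.
EV8: starts 19:45 at or after EV9 ends 17:20 → clear.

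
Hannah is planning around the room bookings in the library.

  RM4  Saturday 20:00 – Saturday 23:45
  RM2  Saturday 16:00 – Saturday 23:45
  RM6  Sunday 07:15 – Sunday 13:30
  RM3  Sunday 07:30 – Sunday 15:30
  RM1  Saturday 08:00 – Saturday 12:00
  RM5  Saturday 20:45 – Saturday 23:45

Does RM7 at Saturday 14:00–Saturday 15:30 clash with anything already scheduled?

RM1: ends Saturday 12:00 at or before RM7 starts Saturday 14:00 → clear.
RM2: starts Saturday 16:00 at or after RM7 ends Saturday 15:30 → clear.
RM4: starts Saturday 20:00 at or after RM7 ends Saturday 15:30 → clear.
RM5: starts Saturday 20:45 at or after RM7 ends Saturday 15:30 → clear.
RM6: starts Sunday 07:15 at or after RM7 ends Saturday 15:30 → clear.
RM3: starts Sunday 07:30 at or after RM7 ends Saturday 15:30 → clear.

No — it doesn't clash with anything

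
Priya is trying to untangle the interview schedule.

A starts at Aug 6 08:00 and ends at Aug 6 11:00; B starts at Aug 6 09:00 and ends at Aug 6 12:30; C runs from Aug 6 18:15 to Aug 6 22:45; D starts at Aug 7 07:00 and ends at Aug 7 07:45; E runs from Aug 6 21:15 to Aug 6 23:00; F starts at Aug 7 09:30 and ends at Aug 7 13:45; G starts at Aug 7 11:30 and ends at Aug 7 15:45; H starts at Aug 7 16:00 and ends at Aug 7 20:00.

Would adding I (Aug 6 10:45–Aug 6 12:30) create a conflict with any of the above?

A: starts Aug 6 08:00 before I ends Aug 6 12:30, and ends Aug 6 11:00 after I starts Aug 6 10:45 → overlap.
B: starts Aug 6 09:00 before I ends Aug 6 12:30, and ends Aug 6 12:30 after I starts Aug 6 10:45 → overlap.
C: starts Aug 6 18:15 at or after I ends Aug 6 12:30 → clear.
E: starts Aug 6 21:15 at or after I ends Aug 6 12:30 → clear.
D: starts Aug 7 07:00 at or after I ends Aug 6 12:30 → clear.
F: starts Aug 7 09:30 at or after I ends Aug 6 12:30 → clear.
G: starts Aug 7 11:30 at or after I ends Aug 6 12:30 → clear.
H: starts Aug 7 16:00 at or after I ends Aug 6 12:30 → clear.
I overlaps A, B.

Yes — it overlaps A, B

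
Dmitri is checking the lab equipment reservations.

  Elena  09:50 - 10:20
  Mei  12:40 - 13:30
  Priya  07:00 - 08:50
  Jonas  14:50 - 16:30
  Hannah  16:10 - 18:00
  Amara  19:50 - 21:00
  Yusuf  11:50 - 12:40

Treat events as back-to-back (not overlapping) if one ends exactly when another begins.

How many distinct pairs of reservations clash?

1

Sorted by start: Priya, Elena, Yusuf, Mei, Jonas, Hannah, Amara.
Elena starts after Priya ends, so Priya has no further overlaps.
Yusuf starts after Elena ends, so Elena has no further overlaps.
Mei starts exactly when Yusuf ends (back-to-back, no overlap), so Yusuf has no further overlaps.
Jonas starts after Mei ends, so Mei has no further overlaps.
Hannah starts before Jonas ends → Jonas and Hannah overlap.
Amara starts after Jonas ends.
Amara starts after Hannah ends.
Overlapping pairs: Hannah & Jonas — 1 in total.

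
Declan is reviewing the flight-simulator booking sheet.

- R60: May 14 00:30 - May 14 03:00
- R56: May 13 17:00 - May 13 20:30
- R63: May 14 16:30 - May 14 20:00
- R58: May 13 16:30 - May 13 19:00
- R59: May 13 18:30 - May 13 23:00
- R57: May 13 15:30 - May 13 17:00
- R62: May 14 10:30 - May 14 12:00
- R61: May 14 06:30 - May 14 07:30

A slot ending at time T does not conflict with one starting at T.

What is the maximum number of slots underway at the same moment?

Sort all start/end points and keep a running count:
May 13 15:30 start R57 → 1
May 13 16:30 start R58 → 2
May 13 17:00 end R57 → 1
May 13 17:00 start R56 → 2
May 13 18:30 start R59 → 3
May 13 19:00 end R58 → 2
May 13 20:30 end R56 → 1
May 13 23:00 end R59 → 0
May 14 00:30 start R60 → 1
May 14 03:00 end R60 → 0
May 14 06:30 start R61 → 1
May 14 07:30 end R61 → 0
May 14 10:30 start R62 → 1
May 14 12:00 end R62 → 0
May 14 16:30 start R63 → 1
May 14 20:00 end R63 → 0
Peak is 3, at May 13 18:30 (R56, R58, R59).

3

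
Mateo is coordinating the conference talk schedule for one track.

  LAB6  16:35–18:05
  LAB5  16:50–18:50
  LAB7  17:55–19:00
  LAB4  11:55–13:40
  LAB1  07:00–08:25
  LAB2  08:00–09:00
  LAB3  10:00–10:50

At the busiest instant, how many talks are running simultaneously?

3

Walk through starts and ends in time order (an end at T is processed before a start at T):
07:00 start LAB1 → 1
08:00 start LAB2 → 2
08:25 end LAB1 → 1
09:00 end LAB2 → 0
10:00 start LAB3 → 1
10:50 end LAB3 → 0
11:55 start LAB4 → 1
13:40 end LAB4 → 0
16:35 start LAB6 → 1
16:50 start LAB5 → 2
17:55 start LAB7 → 3
18:05 end LAB6 → 2
18:50 end LAB5 → 1
19:00 end LAB7 → 0
Peak is 3, at 17:55 (LAB5, LAB6, LAB7).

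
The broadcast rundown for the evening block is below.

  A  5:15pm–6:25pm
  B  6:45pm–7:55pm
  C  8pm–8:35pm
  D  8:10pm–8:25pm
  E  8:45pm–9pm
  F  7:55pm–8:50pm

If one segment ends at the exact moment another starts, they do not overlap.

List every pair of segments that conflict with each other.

Check each pair: they overlap iff neither finishes before the other starts.
Sorted by start: A, B, F, C, D, E.
B starts after A ends — done with A.
F starts exactly when B ends (back-to-back, no overlap) — done with B.
C starts before F ends → F and C overlap.
D starts before F ends → F and D overlap.
E starts before F ends → F and E overlap.
D starts before C ends → C and D overlap.
E starts after C ends.
E starts after D ends.

C & D, C & F, D & F, E & F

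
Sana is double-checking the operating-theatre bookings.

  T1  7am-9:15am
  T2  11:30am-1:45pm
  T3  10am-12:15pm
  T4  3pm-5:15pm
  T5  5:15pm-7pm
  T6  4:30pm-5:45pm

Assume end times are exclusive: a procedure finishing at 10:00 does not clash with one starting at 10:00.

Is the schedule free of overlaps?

Check each pair: they overlap iff neither finishes before the other starts.
Sorted by start: T1, T3, T2, T4, T6, T5.
T3 starts after T1 ends, so nothing later overlaps T1 either.
T2 starts before T3 ends → T3 and T2 overlap.
That's a conflict, so the schedule is not conflict-free.

No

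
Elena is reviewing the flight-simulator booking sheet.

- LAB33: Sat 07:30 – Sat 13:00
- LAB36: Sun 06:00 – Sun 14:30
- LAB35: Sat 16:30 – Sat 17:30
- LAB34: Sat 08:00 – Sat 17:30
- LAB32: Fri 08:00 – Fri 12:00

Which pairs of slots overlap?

Sorted by start: LAB32, LAB33, LAB34, LAB35, LAB36.
LAB33 starts after LAB32 ends — done with LAB32.
LAB34 starts before LAB33 ends → LAB33 and LAB34 overlap.
LAB35 starts after LAB33 ends — done with LAB33.
LAB35 starts before LAB34 ends → LAB34 and LAB35 overlap.
LAB36 starts after LAB34 ends.
LAB36 starts after LAB35 ends.

LAB33 & LAB34, LAB34 & LAB35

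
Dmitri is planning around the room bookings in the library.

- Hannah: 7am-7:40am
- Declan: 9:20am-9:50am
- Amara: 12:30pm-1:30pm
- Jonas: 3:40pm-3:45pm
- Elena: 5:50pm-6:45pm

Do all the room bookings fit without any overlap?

Yes

Sorted by start: Hannah, Declan, Amara, Jonas, Elena.
Declan starts after Hannah ends, so nothing later overlaps Hannah either.
Amara starts after Declan ends, so nothing later overlaps Declan either.
Jonas starts after Amara ends, so nothing later overlaps Amara either.
Elena starts after Jonas ends.
Every pair is clear; the schedule has no overlaps.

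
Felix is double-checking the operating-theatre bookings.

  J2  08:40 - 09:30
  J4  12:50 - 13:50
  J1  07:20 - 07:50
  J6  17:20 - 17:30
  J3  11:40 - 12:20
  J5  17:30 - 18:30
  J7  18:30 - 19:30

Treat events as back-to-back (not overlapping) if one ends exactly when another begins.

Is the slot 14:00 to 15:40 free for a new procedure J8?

Yes — the slot is free

J1: ends 07:50 at or before J8 starts 14:00 → clear.
J2: ends 09:30 at or before J8 starts 14:00 → clear.
J3: ends 12:20 at or before J8 starts 14:00 → clear.
J4: ends 13:50 at or before J8 starts 14:00 → clear.
J6: starts 17:20 at or after J8 ends 15:40 → clear.
J5: starts 17:30 at or after J8 ends 15:40 → clear.
J7: starts 18:30 at or after J8 ends 15:40 → clear.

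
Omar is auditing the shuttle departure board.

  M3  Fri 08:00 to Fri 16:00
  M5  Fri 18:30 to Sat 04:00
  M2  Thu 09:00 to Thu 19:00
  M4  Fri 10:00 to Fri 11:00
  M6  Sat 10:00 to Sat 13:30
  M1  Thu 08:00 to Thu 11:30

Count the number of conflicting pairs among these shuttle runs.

Check each pair: they overlap iff neither finishes before the other starts.
Sorted by start: M1, M2, M3, M4, M5, M6.
M2 starts before M1 ends → M1 and M2 overlap.
M3 starts after M1 ends; M1 is clear from here.
M3 starts after M2 ends; M2 is clear from here.
M4 starts before M3 ends → M3 and M4 overlap.
M5 starts after M3 ends; M3 is clear from here.
M5 starts after M4 ends; M4 is clear from here.
M6 starts after M5 ends.
Overlapping pairs: M1 & M2, M3 & M4 — 2 in total.

2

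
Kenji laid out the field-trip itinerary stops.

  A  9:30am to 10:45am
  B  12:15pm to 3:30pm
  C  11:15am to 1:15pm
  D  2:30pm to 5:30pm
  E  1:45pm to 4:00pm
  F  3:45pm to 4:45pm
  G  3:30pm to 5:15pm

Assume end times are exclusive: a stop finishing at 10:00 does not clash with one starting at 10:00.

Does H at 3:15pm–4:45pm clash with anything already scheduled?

Yes — it overlaps B, D, E, F, G

A: ends 10:45am at or before H starts 3:15pm → clear.
C: ends 1:15pm at or before H starts 3:15pm → clear.
B: starts 12:15pm before H ends 4:45pm, and ends 3:30pm after H starts 3:15pm → overlap.
E: starts 1:45pm before H ends 4:45pm, and ends 4:00pm after H starts 3:15pm → overlap.
D: starts 2:30pm before H ends 4:45pm, and ends 5:30pm after H starts 3:15pm → overlap.
G: starts 3:30pm before H ends 4:45pm, and ends 5:15pm after H starts 3:15pm → overlap.
F: starts 3:45pm before H ends 4:45pm, and ends 4:45pm after H starts 3:15pm → overlap.
H overlaps B, D, E, F, G.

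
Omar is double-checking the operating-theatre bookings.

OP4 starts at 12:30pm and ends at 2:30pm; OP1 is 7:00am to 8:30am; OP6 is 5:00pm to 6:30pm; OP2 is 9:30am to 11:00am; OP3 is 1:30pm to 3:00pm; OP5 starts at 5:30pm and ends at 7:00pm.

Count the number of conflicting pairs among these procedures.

Sorted by start: OP1, OP2, OP4, OP3, OP6, OP5.
OP2 starts after OP1 ends; OP1 is clear from here.
OP4 starts after OP2 ends; OP2 is clear from here.
OP3 starts before OP4 ends → OP4 and OP3 overlap.
OP6 starts after OP4 ends; OP4 is clear from here.
OP6 starts after OP3 ends; OP3 is clear from here.
OP5 starts before OP6 ends → OP6 and OP5 overlap.
Overlapping pairs: OP3 & OP4, OP5 & OP6 — 2 in total.

2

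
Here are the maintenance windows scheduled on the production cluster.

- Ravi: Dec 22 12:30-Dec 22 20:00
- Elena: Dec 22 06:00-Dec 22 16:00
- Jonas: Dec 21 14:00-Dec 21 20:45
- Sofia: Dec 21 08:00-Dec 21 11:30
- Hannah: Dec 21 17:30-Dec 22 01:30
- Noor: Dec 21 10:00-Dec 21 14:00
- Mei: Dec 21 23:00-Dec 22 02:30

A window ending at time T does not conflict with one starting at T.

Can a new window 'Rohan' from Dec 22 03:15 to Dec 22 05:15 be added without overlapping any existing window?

Sofia: ends Dec 21 11:30 at or before Rohan starts Dec 22 03:15 → clear.
Noor: ends Dec 21 14:00 at or before Rohan starts Dec 22 03:15 → clear.
Jonas: ends Dec 21 20:45 at or before Rohan starts Dec 22 03:15 → clear.
Hannah: ends Dec 22 01:30 at or before Rohan starts Dec 22 03:15 → clear.
Mei: ends Dec 22 02:30 at or before Rohan starts Dec 22 03:15 → clear.
Elena: starts Dec 22 06:00 at or after Rohan ends Dec 22 05:15 → clear.
Ravi: starts Dec 22 12:30 at or after Rohan ends Dec 22 05:15 → clear.

Yes — the slot is free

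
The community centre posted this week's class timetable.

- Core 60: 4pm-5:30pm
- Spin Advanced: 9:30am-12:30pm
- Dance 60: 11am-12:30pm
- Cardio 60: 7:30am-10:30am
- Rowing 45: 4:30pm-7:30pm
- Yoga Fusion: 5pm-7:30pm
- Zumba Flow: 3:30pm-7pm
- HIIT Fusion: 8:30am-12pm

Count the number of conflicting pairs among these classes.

11

Sorted by start: Cardio 60, HIIT Fusion, Spin Advanced, Dance 60, Zumba Flow, Core 60, Rowing 45, Yoga Fusion.
HIIT Fusion starts before Cardio 60 ends → Cardio 60 and HIIT Fusion overlap.
Spin Advanced starts before Cardio 60 ends → Cardio 60 and Spin Advanced overlap.
Dance 60 starts after Cardio 60 ends — done with Cardio 60.
Spin Advanced starts before HIIT Fusion ends → HIIT Fusion and Spin Advanced overlap.
Dance 60 starts before HIIT Fusion ends → HIIT Fusion and Dance 60 overlap.
Zumba Flow starts after HIIT Fusion ends — done with HIIT Fusion.
Dance 60 starts before Spin Advanced ends → Spin Advanced and Dance 60 overlap.
Zumba Flow starts after Spin Advanced ends — done with Spin Advanced.
Zumba Flow starts after Dance 60 ends — done with Dance 60.
Core 60 starts before Zumba Flow ends → Zumba Flow and Core 60 overlap.
Rowing 45 starts before Zumba Flow ends → Zumba Flow and Rowing 45 overlap.
Yoga Fusion starts before Zumba Flow ends → Zumba Flow and Yoga Fusion overlap.
Rowing 45 starts before Core 60 ends → Core 60 and Rowing 45 overlap.
Yoga Fusion starts before Core 60 ends → Core 60 and Yoga Fusion overlap.
Yoga Fusion starts before Rowing 45 ends → Rowing 45 and Yoga Fusion overlap.
Overlapping pairs: Cardio 60 & HIIT Fusion, Cardio 60 & Spin Advanced, Core 60 & Rowing 45, Core 60 & Yoga Fusion, Core 60 & Zumba Flow, Dance 60 & HIIT Fusion, Dance 60 & Spin Advanced, HIIT Fusion & Spin Advanced, Rowing 45 & Yoga Fusion, Rowing 45 & Zumba Flow, Yoga Fusion & Zumba Flow — 11 in total.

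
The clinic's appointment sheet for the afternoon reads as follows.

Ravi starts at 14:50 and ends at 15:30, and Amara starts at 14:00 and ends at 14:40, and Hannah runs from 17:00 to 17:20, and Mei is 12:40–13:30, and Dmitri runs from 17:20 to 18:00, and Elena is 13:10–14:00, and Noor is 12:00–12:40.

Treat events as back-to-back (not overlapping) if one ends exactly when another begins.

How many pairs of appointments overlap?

1

Sorted by start: Noor, Mei, Elena, Amara, Ravi, Hannah, Dmitri.
Mei starts exactly when Noor ends (back-to-back, no overlap), so nothing later overlaps Noor either.
Elena starts before Mei ends → Mei and Elena overlap.
Amara starts after Mei ends, so nothing later overlaps Mei either.
Amara starts exactly when Elena ends (back-to-back, no overlap), so nothing later overlaps Elena either.
Ravi starts after Amara ends, so nothing later overlaps Amara either.
Hannah starts after Ravi ends, so nothing later overlaps Ravi either.
Dmitri starts exactly when Hannah ends (back-to-back, no overlap).
Overlapping pairs: Elena & Mei — 1 in total.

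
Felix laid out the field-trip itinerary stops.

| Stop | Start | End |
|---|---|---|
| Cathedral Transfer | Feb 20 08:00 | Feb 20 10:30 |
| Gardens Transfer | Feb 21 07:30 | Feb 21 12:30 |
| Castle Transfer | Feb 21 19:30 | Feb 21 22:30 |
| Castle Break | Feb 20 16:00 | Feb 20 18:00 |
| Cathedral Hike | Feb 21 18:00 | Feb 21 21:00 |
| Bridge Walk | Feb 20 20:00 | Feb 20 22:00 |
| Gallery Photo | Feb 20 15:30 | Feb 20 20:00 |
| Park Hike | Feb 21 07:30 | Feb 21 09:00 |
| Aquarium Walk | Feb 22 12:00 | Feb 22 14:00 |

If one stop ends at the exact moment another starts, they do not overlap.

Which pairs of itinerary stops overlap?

Check each pair: they overlap iff neither finishes before the other starts.
Sorted by start: Cathedral Transfer, Gallery Photo, Castle Break, Bridge Walk, Park Hike, Gardens Transfer, Cathedral Hike, Castle Transfer, Aquarium Walk.
Gallery Photo starts after Cathedral Transfer ends — done with Cathedral Transfer.
Castle Break starts before Gallery Photo ends → Gallery Photo and Castle Break overlap.
Bridge Walk starts exactly when Gallery Photo ends (back-to-back, no overlap) — done with Gallery Photo.
Bridge Walk starts after Castle Break ends — done with Castle Break.
Park Hike starts after Bridge Walk ends — done with Bridge Walk.
Gardens Transfer starts before Park Hike ends → Park Hike and Gardens Transfer overlap.
Cathedral Hike starts after Park Hike ends — done with Park Hike.
Cathedral Hike starts after Gardens Transfer ends — done with Gardens Transfer.
Castle Transfer starts before Cathedral Hike ends → Cathedral Hike and Castle Transfer overlap.
Aquarium Walk starts after Cathedral Hike ends.
Aquarium Walk starts after Castle Transfer ends.

Castle Break & Gallery Photo, Castle Transfer & Cathedral Hike, Gardens Transfer & Park Hike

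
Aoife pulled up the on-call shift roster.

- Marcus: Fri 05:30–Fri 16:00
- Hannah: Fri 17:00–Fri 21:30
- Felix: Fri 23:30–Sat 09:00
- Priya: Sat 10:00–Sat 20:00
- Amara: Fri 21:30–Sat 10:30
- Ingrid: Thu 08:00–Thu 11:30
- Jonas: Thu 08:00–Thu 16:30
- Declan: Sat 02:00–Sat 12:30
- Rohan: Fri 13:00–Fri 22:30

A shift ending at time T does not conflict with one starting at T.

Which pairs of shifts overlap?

Sorted by start: Ingrid, Jonas, Marcus, Rohan, Hannah, Amara, Felix, Declan, Priya.
Jonas starts before Ingrid ends → Ingrid and Jonas overlap.
Marcus starts after Ingrid ends — done with Ingrid.
Marcus starts after Jonas ends — done with Jonas.
Rohan starts before Marcus ends → Marcus and Rohan overlap.
Hannah starts after Marcus ends — done with Marcus.
Hannah starts before Rohan ends → Rohan and Hannah overlap.
Amara starts before Rohan ends → Rohan and Amara overlap.
Felix starts after Rohan ends — done with Rohan.
Amara starts exactly when Hannah ends (back-to-back, no overlap) — done with Hannah.
Felix starts before Amara ends → Amara and Felix overlap.
Declan starts before Amara ends → Amara and Declan overlap.
Priya starts before Amara ends → Amara and Priya overlap.
Declan starts before Felix ends → Felix and Declan overlap.
Priya starts after Felix ends.
Priya starts before Declan ends → Declan and Priya overlap.

Amara & Declan, Amara & Felix, Amara & Priya, Amara & Rohan, Declan & Felix, Declan & Priya, Hannah & Rohan, Ingrid & Jonas, Marcus & Rohan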